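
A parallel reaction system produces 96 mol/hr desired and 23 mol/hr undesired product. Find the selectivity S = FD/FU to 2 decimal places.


S = desired product rate / undesired product rate
S = 96 / 23
S = 4.17


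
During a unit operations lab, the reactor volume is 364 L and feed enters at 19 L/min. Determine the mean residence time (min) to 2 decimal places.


tau = V / v0
tau = 364 / 19
tau = 19.16 min


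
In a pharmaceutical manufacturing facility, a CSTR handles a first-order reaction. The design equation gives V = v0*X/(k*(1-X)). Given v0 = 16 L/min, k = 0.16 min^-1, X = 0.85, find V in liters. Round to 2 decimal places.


V = v0 * X / (k * (1 - X))
V = 16 * 0.85 / (0.16 * (1 - 0.85))
V = 13.6 / (0.16 * 0.15)
V = 13.6 / 0.024
V = 566.67 L


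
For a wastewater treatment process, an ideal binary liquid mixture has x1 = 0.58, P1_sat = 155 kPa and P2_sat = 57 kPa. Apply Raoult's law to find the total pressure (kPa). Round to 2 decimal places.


P = x1*P1_sat + x2*P2_sat
x2 = 1 - x1 = 1 - 0.58 = 0.42
P = 0.58*155 + 0.42*57
P = 89.9 + 23.94
P = 113.84 kPa


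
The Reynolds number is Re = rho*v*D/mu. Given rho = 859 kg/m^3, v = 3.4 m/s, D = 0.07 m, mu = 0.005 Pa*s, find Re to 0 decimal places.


Re = rho * v * D / mu
Re = 859 * 3.4 * 0.07 / 0.005
Re = 204.442 / 0.005
Re = 40888


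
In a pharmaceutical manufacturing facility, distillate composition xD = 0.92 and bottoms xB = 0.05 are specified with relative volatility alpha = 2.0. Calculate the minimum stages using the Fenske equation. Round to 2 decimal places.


N_min = ln((xD*(1-xB))/(xB*(1-xD))) / ln(alpha)
Numerator inside ln: 0.874 / 0.004 = 218.5
ln(218.5) = 5.386786
ln(alpha) = ln(2.0) = 0.693147
N_min = 5.386786 / 0.693147 = 7.77


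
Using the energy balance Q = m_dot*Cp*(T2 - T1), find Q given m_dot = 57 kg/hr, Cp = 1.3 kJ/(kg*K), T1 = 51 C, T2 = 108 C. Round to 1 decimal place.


Q = m_dot * Cp * (T2 - T1)
Q = 57 * 1.3 * (108 - 51)
Q = 57 * 1.3 * 57
Q = 4223.7 kJ/hr


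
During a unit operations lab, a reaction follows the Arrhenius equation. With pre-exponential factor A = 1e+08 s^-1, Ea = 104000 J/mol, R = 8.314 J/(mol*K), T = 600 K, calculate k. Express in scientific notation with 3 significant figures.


k = A * exp(-Ea/(R*T))
k = 1e+08 * exp(-104000 / (8.314 * 600))
k = 1e+08 * exp(-20.848368)
k = 8.82e-02


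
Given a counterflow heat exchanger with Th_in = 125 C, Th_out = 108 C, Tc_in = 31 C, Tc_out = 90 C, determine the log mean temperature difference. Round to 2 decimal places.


dT1 = Th_in - Tc_out = 125 - 90 = 35
dT2 = Th_out - Tc_in = 108 - 31 = 77
LMTD = (dT1 - dT2) / ln(dT1/dT2)
LMTD = (35 - 77) / ln(35/77)
LMTD = 53.27 K


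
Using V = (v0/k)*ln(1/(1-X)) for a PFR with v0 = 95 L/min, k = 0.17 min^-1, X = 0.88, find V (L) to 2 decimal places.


V = (v0/k) * ln(1/(1-X))
V = (95/0.17) * ln(1/(1-0.88))
V = 558.823529 * ln(8.333333)
V = 558.823529 * 2.120263
V = 1184.85 L


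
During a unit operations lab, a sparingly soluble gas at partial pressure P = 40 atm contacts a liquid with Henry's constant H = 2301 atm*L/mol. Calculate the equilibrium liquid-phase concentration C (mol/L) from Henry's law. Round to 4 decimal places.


C = P / H
C = 40 / 2301
C = 0.0174 mol/L


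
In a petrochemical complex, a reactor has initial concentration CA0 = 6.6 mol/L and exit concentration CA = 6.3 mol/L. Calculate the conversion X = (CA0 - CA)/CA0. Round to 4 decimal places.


X = (CA0 - CA) / CA0
X = (6.6 - 6.3) / 6.6
X = 0.3 / 6.6
X = 0.0455


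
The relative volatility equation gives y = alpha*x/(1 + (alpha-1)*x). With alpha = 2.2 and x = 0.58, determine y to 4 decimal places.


y = alpha*x / (1 + (alpha-1)*x)
y = 2.2*0.58 / (1 + (2.2-1)*0.58)
y = 1.276 / (1 + 0.696)
y = 1.276 / 1.696
y = 0.7524


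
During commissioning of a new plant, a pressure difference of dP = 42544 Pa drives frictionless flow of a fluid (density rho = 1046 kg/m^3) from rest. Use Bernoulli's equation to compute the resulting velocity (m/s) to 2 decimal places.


v = sqrt(2*dP/rho)
v = sqrt(2*42544/1046)
v = sqrt(81.34608)
v = 9.02 m/s


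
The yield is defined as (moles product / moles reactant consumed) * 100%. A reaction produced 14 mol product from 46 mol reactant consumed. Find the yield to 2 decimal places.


Yield = (moles product / moles consumed) * 100%
Yield = (14 / 46) * 100
Yield = 0.3043 * 100
Yield = 30.43%


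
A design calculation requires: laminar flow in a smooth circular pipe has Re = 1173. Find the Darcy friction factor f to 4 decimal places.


f = 64 / Re
f = 64 / 1173
f = 0.0546


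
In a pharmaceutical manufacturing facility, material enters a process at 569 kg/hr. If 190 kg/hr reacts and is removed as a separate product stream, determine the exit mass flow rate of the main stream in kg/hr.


Steady-state mass balance on the main outlet: F_out = F_in - F_removed
F_out = 569 - 190
F_out = 379 kg/hr


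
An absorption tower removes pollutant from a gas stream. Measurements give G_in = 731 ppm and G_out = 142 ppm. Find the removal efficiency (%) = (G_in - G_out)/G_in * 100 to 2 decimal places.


Efficiency = (G_in - G_out) / G_in * 100%
Efficiency = (731 - 142) / 731 * 100
Efficiency = 589 / 731 * 100
Efficiency = 80.57%


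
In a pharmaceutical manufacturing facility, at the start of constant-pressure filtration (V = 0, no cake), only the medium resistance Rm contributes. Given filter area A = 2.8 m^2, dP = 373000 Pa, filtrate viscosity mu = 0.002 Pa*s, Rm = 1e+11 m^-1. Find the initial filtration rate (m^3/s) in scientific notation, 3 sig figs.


rate = A * dP / (mu * Rm)
rate = 2.8 * 373000 / (0.002 * 1e+11)
rate = 1044400.0 / 2.000e+08
rate = 5.22e-03 m^3/s


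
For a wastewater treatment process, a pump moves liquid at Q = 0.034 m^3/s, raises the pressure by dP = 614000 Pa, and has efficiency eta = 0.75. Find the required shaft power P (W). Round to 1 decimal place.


P = Q * dP / eta
P = 0.034 * 614000 / 0.75
P = 20876.0 / 0.75
P = 27834.7 W


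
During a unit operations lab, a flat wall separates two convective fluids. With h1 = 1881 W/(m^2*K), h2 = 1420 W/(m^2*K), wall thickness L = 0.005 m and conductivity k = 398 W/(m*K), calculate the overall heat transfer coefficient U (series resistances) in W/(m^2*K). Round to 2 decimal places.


1/U = 1/h1 + L/k + 1/h2
1/U = 1/1881 + 0.005/398 + 1/1420
1/U = 0.0005316321 + 1.25628e-05 + 0.0007042254
1/U = 0.0012484203
U = 801.01 W/(m^2*K)


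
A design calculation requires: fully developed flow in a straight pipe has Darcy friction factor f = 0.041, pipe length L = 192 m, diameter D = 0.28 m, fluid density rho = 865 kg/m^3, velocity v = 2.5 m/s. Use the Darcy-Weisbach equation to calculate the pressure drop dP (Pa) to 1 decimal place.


dP = f * (L/D) * (rho*v^2/2)
dP = 0.041 * (192/0.28) * (865*2.5^2/2)
L/D = 685.71428571
rho*v^2/2 = 865*6.25/2 = 2703.125
dP = 0.041 * 685.71428571 * 2703.125
dP = 75996.4 Pa


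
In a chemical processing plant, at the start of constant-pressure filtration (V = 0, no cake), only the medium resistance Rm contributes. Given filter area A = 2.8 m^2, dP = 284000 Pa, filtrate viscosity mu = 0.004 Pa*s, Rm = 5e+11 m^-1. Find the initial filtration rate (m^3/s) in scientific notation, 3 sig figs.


rate = A * dP / (mu * Rm)
rate = 2.8 * 284000 / (0.004 * 5e+11)
rate = 795200.0 / 2.000e+09
rate = 3.98e-04 m^3/s


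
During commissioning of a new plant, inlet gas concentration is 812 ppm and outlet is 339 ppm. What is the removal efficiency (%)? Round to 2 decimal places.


Efficiency = (G_in - G_out) / G_in * 100%
Efficiency = (812 - 339) / 812 * 100
Efficiency = 473 / 812 * 100
Efficiency = 58.25%


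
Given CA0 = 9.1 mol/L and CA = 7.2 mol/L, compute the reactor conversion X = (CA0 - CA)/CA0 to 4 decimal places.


X = (CA0 - CA) / CA0
X = (9.1 - 7.2) / 9.1
X = 1.9 / 9.1
X = 0.2088


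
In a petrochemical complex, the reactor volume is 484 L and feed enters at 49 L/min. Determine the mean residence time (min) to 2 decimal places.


tau = V / v0
tau = 484 / 49
tau = 9.88 min


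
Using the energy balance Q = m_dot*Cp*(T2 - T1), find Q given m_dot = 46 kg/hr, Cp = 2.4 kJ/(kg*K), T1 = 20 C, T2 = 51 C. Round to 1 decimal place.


Q = m_dot * Cp * (T2 - T1)
Q = 46 * 2.4 * (51 - 20)
Q = 46 * 2.4 * 31
Q = 3422.4 kJ/hr


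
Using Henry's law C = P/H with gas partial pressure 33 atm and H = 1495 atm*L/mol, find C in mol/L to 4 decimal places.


C = P / H
C = 33 / 1495
C = 0.0221 mol/L


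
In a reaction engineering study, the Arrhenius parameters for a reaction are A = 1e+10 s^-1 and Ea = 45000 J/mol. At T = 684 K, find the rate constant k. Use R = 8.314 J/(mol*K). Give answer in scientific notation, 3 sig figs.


k = A * exp(-Ea/(R*T))
k = 1e+10 * exp(-45000 / (8.314 * 684))
k = 1e+10 * exp(-7.913095)
k = 3.66e+06


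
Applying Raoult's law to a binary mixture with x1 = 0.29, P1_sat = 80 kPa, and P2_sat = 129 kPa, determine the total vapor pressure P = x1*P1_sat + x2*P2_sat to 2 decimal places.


P = x1*P1_sat + x2*P2_sat
x2 = 1 - x1 = 1 - 0.29 = 0.71
P = 0.29*80 + 0.71*129
P = 23.2 + 91.59
P = 114.79 kPa


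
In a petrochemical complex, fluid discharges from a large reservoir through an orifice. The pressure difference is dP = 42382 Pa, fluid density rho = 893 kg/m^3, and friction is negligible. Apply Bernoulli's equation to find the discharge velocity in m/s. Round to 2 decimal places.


v = sqrt(2*dP/rho)
v = sqrt(2*42382/893)
v = sqrt(94.920493)
v = 9.74 m/s


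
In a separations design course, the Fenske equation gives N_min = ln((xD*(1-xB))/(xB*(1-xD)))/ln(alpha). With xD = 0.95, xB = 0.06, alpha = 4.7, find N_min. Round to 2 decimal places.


N_min = ln((xD*(1-xB))/(xB*(1-xD))) / ln(alpha)
Numerator inside ln: 0.893 / 0.003 = 297.666667
ln(297.666667) = 5.695974
ln(alpha) = ln(4.7) = 1.547563
N_min = 5.695974 / 1.547563 = 3.68


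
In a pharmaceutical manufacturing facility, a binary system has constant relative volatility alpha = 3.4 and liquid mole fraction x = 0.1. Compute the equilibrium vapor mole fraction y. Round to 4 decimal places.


y = alpha*x / (1 + (alpha-1)*x)
y = 3.4*0.1 / (1 + (3.4-1)*0.1)
y = 0.34 / (1 + 0.24)
y = 0.34 / 1.24
y = 0.2742


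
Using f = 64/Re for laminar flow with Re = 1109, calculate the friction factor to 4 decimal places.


f = 64 / Re
f = 64 / 1109
f = 0.0577


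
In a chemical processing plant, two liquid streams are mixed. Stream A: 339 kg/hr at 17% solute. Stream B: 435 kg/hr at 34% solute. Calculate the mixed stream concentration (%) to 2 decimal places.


Mass balance on solute: F1*x1 + F2*x2 = F3*x3
F3 = F1 + F2 = 339 + 435 = 774 kg/hr
x3 = (F1*x1 + F2*x2)/F3
x3 = (339*0.17 + 435*0.34) / 774
x3 = 26.55%


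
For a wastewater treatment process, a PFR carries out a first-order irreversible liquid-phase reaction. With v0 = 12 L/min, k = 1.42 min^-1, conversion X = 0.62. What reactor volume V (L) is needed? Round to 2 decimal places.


V = (v0/k) * ln(1/(1-X))
V = (12/1.42) * ln(1/(1-0.62))
V = 8.450704 * ln(2.631579)
V = 8.450704 * 0.967584
V = 8.18 L


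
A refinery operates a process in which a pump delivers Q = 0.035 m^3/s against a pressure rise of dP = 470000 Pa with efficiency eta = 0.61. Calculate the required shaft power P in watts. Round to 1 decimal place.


P = Q * dP / eta
P = 0.035 * 470000 / 0.61
P = 16450.0 / 0.61
P = 26967.2 W


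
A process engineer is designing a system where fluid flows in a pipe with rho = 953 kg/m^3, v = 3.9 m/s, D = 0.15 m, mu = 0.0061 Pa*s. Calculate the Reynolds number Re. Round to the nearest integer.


Re = rho * v * D / mu
Re = 953 * 3.9 * 0.15 / 0.0061
Re = 557.505 / 0.0061
Re = 91394


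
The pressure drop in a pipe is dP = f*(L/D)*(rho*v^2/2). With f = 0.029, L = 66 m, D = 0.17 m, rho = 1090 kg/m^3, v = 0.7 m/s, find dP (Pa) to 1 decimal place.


dP = f * (L/D) * (rho*v^2/2)
dP = 0.029 * (66/0.17) * (1090*0.7^2/2)
L/D = 388.23529412
rho*v^2/2 = 1090*0.49/2 = 267.05
dP = 0.029 * 388.23529412 * 267.05
dP = 3006.7 Pa


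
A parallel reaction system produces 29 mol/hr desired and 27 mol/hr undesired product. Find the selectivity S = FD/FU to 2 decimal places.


S = desired product rate / undesired product rate
S = 29 / 27
S = 1.07


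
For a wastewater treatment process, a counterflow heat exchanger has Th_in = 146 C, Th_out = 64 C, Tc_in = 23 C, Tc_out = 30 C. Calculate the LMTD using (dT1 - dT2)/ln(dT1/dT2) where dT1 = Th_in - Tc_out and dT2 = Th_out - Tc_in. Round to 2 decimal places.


dT1 = Th_in - Tc_out = 146 - 30 = 116
dT2 = Th_out - Tc_in = 64 - 23 = 41
LMTD = (dT1 - dT2) / ln(dT1/dT2)
LMTD = (116 - 41) / ln(116/41)
LMTD = 72.11 K


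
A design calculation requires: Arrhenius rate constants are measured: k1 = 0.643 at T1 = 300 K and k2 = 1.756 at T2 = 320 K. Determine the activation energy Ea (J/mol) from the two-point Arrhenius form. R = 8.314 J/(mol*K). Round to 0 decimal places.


Ea = R * ln(k2/k1) / (1/T1 - 1/T2)
ln(k2/k1) = ln(1.756/0.643) = 1.004649
1/T1 - 1/T2 = 1/300 - 1/320 = 0.000208333333
Ea = 8.314 * 1.004649 / 0.000208333333
Ea = 40093 J/mol


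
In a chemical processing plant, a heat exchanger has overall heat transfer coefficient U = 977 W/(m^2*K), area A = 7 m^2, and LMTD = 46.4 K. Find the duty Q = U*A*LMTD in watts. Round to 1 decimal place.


Q = U * A * LMTD
Q = 977 * 7 * 46.4
Q = 317329.6 W


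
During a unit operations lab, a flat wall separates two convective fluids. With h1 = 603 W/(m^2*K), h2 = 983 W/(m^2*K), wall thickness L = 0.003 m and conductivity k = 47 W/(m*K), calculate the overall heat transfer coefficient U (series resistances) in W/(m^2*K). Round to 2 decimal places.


1/U = 1/h1 + L/k + 1/h2
1/U = 1/603 + 0.003/47 + 1/983
1/U = 0.0016583748 + 6.38298e-05 + 0.001017294
1/U = 0.0027394986
U = 365.03 W/(m^2*K)


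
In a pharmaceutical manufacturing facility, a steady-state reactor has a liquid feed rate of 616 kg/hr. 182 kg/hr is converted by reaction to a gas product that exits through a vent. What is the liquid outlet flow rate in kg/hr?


Steady-state mass balance on the main outlet: F_out = F_in - F_removed
F_out = 616 - 182
F_out = 434 kg/hr


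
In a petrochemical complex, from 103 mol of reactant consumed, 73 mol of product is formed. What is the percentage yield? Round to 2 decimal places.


Yield = (moles product / moles consumed) * 100%
Yield = (73 / 103) * 100
Yield = 0.7087 * 100
Yield = 70.87%


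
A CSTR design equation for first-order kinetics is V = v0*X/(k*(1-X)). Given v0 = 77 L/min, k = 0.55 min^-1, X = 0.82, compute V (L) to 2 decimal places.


V = v0 * X / (k * (1 - X))
V = 77 * 0.82 / (0.55 * (1 - 0.82))
V = 63.14 / (0.55 * 0.18)
V = 63.14 / 0.099
V = 637.78 L


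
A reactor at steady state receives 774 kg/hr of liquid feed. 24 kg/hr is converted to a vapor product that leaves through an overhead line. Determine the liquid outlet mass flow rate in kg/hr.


Steady-state mass balance on the main outlet: F_out = F_in - F_removed
F_out = 774 - 24
F_out = 750 kg/hr


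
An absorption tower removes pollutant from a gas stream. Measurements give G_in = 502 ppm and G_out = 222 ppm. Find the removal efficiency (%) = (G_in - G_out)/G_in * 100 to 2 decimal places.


Efficiency = (G_in - G_out) / G_in * 100%
Efficiency = (502 - 222) / 502 * 100
Efficiency = 280 / 502 * 100
Efficiency = 55.78%


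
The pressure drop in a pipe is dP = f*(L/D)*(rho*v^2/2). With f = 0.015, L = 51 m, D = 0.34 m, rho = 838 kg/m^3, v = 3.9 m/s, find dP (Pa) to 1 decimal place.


dP = f * (L/D) * (rho*v^2/2)
dP = 0.015 * (51/0.34) * (838*3.9^2/2)
L/D = 150.0
rho*v^2/2 = 838*15.21/2 = 6372.99
dP = 0.015 * 150.0 * 6372.99
dP = 14339.2 Pa


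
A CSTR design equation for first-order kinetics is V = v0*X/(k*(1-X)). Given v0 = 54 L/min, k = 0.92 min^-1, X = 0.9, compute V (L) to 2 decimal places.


V = v0 * X / (k * (1 - X))
V = 54 * 0.9 / (0.92 * (1 - 0.9))
V = 48.6 / (0.92 * 0.1)
V = 48.6 / 0.092
V = 528.26 L


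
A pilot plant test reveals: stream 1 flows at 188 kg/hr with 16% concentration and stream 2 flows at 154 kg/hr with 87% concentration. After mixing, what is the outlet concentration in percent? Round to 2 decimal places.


Mass balance on solute: F1*x1 + F2*x2 = F3*x3
F3 = F1 + F2 = 188 + 154 = 342 kg/hr
x3 = (F1*x1 + F2*x2)/F3
x3 = (188*0.16 + 154*0.87) / 342
x3 = 47.97%


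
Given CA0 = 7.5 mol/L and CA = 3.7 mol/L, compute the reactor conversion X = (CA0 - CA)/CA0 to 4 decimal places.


X = (CA0 - CA) / CA0
X = (7.5 - 3.7) / 7.5
X = 3.8 / 7.5
X = 0.5067


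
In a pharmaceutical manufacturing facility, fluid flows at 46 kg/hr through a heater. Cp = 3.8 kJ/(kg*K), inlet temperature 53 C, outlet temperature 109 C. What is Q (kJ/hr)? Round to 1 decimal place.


Q = m_dot * Cp * (T2 - T1)
Q = 46 * 3.8 * (109 - 53)
Q = 46 * 3.8 * 56
Q = 9788.8 kJ/hr


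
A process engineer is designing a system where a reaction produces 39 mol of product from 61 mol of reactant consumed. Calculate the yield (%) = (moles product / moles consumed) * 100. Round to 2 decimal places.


Yield = (moles product / moles consumed) * 100%
Yield = (39 / 61) * 100
Yield = 0.6393 * 100
Yield = 63.93%


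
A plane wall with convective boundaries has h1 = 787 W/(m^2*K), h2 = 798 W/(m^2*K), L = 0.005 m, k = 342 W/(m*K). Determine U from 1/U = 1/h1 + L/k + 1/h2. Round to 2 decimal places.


1/U = 1/h1 + L/k + 1/h2
1/U = 1/787 + 0.005/342 + 1/798
1/U = 0.001270648 + 1.46199e-05 + 0.0012531328
1/U = 0.0025384007
U = 393.95 W/(m^2*K)


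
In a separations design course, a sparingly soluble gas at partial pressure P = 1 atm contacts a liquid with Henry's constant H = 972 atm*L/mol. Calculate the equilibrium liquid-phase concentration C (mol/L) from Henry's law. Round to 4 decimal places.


C = P / H
C = 1 / 972
C = 0.0010 mol/L


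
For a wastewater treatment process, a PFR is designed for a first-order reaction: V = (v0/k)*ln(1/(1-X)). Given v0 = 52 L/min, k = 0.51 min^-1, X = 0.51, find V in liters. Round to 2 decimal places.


V = (v0/k) * ln(1/(1-X))
V = (52/0.51) * ln(1/(1-0.51))
V = 101.960784 * ln(2.040816)
V = 101.960784 * 0.71335
V = 72.73 L


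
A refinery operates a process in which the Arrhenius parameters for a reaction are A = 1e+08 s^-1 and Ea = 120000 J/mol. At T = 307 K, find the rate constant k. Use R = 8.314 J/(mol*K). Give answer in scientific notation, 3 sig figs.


k = A * exp(-Ea/(R*T))
k = 1e+08 * exp(-120000 / (8.314 * 307))
k = 1e+08 * exp(-47.014611)
k = 3.82e-13


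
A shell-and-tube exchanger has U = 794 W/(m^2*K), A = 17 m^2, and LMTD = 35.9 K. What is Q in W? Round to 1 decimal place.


Q = U * A * LMTD
Q = 794 * 17 * 35.9
Q = 484578.2 W


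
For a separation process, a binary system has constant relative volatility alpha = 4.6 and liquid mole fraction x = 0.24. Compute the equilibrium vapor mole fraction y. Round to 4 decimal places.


y = alpha*x / (1 + (alpha-1)*x)
y = 4.6*0.24 / (1 + (4.6-1)*0.24)
y = 1.104 / (1 + 0.864)
y = 1.104 / 1.864
y = 0.5923


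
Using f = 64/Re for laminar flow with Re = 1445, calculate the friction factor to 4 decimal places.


f = 64 / Re
f = 64 / 1445
f = 0.0443


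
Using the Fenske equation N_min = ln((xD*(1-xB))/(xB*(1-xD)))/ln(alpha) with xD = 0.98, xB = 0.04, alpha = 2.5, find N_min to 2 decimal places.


N_min = ln((xD*(1-xB))/(xB*(1-xD))) / ln(alpha)
Numerator inside ln: 0.9408 / 0.0008 = 1176.0
ln(1176.0) = 7.069874
ln(alpha) = ln(2.5) = 0.916291
N_min = 7.069874 / 0.916291 = 7.72


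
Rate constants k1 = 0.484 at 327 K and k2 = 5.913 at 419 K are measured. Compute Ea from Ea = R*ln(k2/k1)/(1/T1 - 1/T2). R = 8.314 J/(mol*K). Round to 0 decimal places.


Ea = R * ln(k2/k1) / (1/T1 - 1/T2)
ln(k2/k1) = ln(5.913/0.484) = 2.5028237
1/T1 - 1/T2 = 1/327 - 1/419 = 0.000671469131
Ea = 8.314 * 2.5028237 / 0.000671469131
Ea = 30989 J/mol


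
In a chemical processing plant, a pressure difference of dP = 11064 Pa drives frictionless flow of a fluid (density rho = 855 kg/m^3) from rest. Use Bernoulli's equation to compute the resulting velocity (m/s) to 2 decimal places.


v = sqrt(2*dP/rho)
v = sqrt(2*11064/855)
v = sqrt(25.880702)
v = 5.09 m/s


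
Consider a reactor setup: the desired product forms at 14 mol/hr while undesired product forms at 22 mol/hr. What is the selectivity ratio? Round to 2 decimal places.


S = desired product rate / undesired product rate
S = 14 / 22
S = 0.64


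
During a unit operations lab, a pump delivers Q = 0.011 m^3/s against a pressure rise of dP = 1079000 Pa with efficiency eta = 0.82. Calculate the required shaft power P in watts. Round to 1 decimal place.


P = Q * dP / eta
P = 0.011 * 1079000 / 0.82
P = 11869.0 / 0.82
P = 14474.4 W


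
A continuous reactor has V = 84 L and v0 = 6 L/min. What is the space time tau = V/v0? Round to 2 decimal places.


tau = V / v0
tau = 84 / 6
tau = 14.00 min


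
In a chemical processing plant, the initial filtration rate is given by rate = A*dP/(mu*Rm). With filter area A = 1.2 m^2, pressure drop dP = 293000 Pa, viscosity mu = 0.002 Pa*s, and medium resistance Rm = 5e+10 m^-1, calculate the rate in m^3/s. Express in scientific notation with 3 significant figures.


rate = A * dP / (mu * Rm)
rate = 1.2 * 293000 / (0.002 * 5e+10)
rate = 351600.0 / 1.000e+08
rate = 3.52e-03 m^3/s


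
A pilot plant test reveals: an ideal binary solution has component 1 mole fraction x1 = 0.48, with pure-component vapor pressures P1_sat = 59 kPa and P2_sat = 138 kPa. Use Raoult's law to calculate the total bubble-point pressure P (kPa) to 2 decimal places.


P = x1*P1_sat + x2*P2_sat
x2 = 1 - x1 = 1 - 0.48 = 0.52
P = 0.48*59 + 0.52*138
P = 28.32 + 71.76
P = 100.08 kPa


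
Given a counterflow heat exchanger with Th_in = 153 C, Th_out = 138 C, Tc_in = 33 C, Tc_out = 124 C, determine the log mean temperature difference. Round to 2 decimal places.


dT1 = Th_in - Tc_out = 153 - 124 = 29
dT2 = Th_out - Tc_in = 138 - 33 = 105
LMTD = (dT1 - dT2) / ln(dT1/dT2)
LMTD = (29 - 105) / ln(29/105)
LMTD = 59.07 K


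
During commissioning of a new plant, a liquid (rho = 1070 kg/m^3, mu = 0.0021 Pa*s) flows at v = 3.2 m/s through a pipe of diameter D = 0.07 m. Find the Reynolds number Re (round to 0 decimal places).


Re = rho * v * D / mu
Re = 1070 * 3.2 * 0.07 / 0.0021
Re = 239.68 / 0.0021
Re = 114133


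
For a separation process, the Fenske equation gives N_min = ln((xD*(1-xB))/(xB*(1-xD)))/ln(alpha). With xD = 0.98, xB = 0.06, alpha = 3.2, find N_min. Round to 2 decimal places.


N_min = ln((xD*(1-xB))/(xB*(1-xD))) / ln(alpha)
Numerator inside ln: 0.9212 / 0.0012 = 767.666667
ln(767.666667) = 6.643356
ln(alpha) = ln(3.2) = 1.163151
N_min = 6.643356 / 1.163151 = 5.71


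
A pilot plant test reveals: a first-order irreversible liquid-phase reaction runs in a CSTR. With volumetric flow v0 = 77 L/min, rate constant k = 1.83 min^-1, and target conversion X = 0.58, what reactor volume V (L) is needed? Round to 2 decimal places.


V = v0 * X / (k * (1 - X))
V = 77 * 0.58 / (1.83 * (1 - 0.58))
V = 44.66 / (1.83 * 0.42)
V = 44.66 / 0.7686
V = 58.11 L


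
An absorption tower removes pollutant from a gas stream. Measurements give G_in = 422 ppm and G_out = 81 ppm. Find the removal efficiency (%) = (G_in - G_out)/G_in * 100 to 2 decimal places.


Efficiency = (G_in - G_out) / G_in * 100%
Efficiency = (422 - 81) / 422 * 100
Efficiency = 341 / 422 * 100
Efficiency = 80.81%


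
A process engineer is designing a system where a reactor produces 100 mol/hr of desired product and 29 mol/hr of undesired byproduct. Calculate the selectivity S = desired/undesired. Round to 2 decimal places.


S = desired product rate / undesired product rate
S = 100 / 29
S = 3.45


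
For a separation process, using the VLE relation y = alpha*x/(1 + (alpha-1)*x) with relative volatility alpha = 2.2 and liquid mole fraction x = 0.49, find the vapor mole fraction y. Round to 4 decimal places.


y = alpha*x / (1 + (alpha-1)*x)
y = 2.2*0.49 / (1 + (2.2-1)*0.49)
y = 1.078 / (1 + 0.588)
y = 1.078 / 1.588
y = 0.6788


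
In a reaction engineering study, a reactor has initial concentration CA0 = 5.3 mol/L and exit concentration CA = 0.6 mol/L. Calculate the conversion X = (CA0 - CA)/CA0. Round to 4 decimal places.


X = (CA0 - CA) / CA0
X = (5.3 - 0.6) / 5.3
X = 4.7 / 5.3
X = 0.8868


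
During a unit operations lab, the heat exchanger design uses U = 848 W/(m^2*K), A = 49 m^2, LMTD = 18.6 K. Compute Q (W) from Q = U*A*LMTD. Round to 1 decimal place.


Q = U * A * LMTD
Q = 848 * 49 * 18.6
Q = 772867.2 W


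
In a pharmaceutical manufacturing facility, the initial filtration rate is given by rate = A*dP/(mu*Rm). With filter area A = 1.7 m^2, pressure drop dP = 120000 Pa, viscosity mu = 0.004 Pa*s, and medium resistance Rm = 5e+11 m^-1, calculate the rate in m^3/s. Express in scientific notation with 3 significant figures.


rate = A * dP / (mu * Rm)
rate = 1.7 * 120000 / (0.004 * 5e+11)
rate = 204000.0 / 2.000e+09
rate = 1.02e-04 m^3/s


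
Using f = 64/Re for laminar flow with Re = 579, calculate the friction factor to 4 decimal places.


f = 64 / Re
f = 64 / 579
f = 0.1105


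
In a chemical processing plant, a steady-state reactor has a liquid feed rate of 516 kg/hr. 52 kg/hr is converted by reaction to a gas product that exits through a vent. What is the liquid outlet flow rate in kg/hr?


Steady-state mass balance on the main outlet: F_out = F_in - F_removed
F_out = 516 - 52
F_out = 464 kg/hr


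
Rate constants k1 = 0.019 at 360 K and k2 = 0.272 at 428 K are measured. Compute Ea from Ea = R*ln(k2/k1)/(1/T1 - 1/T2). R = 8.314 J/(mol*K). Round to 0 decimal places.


Ea = R * ln(k2/k1) / (1/T1 - 1/T2)
ln(k2/k1) = ln(0.272/0.019) = 2.6613631
1/T1 - 1/T2 = 1/360 - 1/428 = 0.00044132918
Ea = 8.314 * 2.6613631 / 0.00044132918
Ea = 50136 J/mol


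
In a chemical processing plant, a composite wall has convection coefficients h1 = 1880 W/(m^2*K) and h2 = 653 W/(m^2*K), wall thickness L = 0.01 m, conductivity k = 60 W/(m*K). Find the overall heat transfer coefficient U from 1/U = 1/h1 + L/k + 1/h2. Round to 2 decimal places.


1/U = 1/h1 + L/k + 1/h2
1/U = 1/1880 + 0.01/60 + 1/653
1/U = 0.0005319149 + 0.0001666667 + 0.0015313936
1/U = 0.0022299752
U = 448.44 W/(m^2*K)


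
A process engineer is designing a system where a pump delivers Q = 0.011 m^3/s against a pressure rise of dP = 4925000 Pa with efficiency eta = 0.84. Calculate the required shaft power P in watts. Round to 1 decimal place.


P = Q * dP / eta
P = 0.011 * 4925000 / 0.84
P = 54175.0 / 0.84
P = 64494.0 W


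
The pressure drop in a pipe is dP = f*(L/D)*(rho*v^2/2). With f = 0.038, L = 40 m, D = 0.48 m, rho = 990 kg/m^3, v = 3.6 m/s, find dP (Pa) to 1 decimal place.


dP = f * (L/D) * (rho*v^2/2)
dP = 0.038 * (40/0.48) * (990*3.6^2/2)
L/D = 83.33333333
rho*v^2/2 = 990*12.96/2 = 6415.2
dP = 0.038 * 83.33333333 * 6415.2
dP = 20314.8 Pa


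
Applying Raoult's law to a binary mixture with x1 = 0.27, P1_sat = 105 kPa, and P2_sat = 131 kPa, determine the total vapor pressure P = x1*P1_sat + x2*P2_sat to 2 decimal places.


P = x1*P1_sat + x2*P2_sat
x2 = 1 - x1 = 1 - 0.27 = 0.73
P = 0.27*105 + 0.73*131
P = 28.35 + 95.63
P = 123.98 kPa


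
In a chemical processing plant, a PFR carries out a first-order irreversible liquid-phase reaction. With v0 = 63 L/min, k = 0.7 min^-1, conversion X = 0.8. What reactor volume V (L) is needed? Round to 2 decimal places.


V = (v0/k) * ln(1/(1-X))
V = (63/0.7) * ln(1/(1-0.8))
V = 90.0 * ln(5.0)
V = 90.0 * 1.609438
V = 144.85 L


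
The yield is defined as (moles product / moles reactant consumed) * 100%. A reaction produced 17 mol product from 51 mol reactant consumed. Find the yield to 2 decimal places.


Yield = (moles product / moles consumed) * 100%
Yield = (17 / 51) * 100
Yield = 0.3333 * 100
Yield = 33.33%


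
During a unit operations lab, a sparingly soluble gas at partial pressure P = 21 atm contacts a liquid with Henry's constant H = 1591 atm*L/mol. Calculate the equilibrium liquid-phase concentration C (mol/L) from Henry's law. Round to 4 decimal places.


C = P / H
C = 21 / 1591
C = 0.0132 mol/L


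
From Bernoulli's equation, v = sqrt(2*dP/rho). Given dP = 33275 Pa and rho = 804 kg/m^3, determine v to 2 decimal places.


v = sqrt(2*dP/rho)
v = sqrt(2*33275/804)
v = sqrt(82.773632)
v = 9.10 m/s


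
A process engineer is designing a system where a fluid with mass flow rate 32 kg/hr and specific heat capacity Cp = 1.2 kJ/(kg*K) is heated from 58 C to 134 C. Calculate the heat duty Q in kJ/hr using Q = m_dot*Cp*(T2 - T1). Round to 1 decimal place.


Q = m_dot * Cp * (T2 - T1)
Q = 32 * 1.2 * (134 - 58)
Q = 32 * 1.2 * 76
Q = 2918.4 kJ/hr


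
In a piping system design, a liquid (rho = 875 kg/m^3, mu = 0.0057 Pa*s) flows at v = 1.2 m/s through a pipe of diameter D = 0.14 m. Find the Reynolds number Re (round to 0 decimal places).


Re = rho * v * D / mu
Re = 875 * 1.2 * 0.14 / 0.0057
Re = 147.0 / 0.0057
Re = 25789


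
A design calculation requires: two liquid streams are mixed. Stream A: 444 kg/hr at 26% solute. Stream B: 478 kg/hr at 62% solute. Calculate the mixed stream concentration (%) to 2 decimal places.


Mass balance on solute: F1*x1 + F2*x2 = F3*x3
F3 = F1 + F2 = 444 + 478 = 922 kg/hr
x3 = (F1*x1 + F2*x2)/F3
x3 = (444*0.26 + 478*0.62) / 922
x3 = 44.66%


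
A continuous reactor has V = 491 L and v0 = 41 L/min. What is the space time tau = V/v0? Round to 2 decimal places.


tau = V / v0
tau = 491 / 41
tau = 11.98 min


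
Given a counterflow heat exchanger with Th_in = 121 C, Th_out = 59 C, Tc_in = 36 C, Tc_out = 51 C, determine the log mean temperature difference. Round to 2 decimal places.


dT1 = Th_in - Tc_out = 121 - 51 = 70
dT2 = Th_out - Tc_in = 59 - 36 = 23
LMTD = (dT1 - dT2) / ln(dT1/dT2)
LMTD = (70 - 23) / ln(70/23)
LMTD = 42.23 K


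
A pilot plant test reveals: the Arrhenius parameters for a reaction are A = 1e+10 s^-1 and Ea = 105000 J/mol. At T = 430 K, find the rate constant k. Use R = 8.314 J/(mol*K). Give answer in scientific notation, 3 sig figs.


k = A * exp(-Ea/(R*T))
k = 1e+10 * exp(-105000 / (8.314 * 430))
k = 1e+10 * exp(-29.370465)
k = 1.76e-03


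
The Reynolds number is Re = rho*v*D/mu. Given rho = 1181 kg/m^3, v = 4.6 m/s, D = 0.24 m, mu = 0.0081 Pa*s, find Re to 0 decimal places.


Re = rho * v * D / mu
Re = 1181 * 4.6 * 0.24 / 0.0081
Re = 1303.824 / 0.0081
Re = 160966


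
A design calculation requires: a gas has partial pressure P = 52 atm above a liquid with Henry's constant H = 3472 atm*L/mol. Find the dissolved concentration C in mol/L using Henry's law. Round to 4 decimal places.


C = P / H
C = 52 / 3472
C = 0.0150 mol/L


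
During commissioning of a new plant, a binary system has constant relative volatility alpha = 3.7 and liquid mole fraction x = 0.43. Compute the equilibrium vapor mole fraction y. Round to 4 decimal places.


y = alpha*x / (1 + (alpha-1)*x)
y = 3.7*0.43 / (1 + (3.7-1)*0.43)
y = 1.591 / (1 + 1.161)
y = 1.591 / 2.161
y = 0.7362


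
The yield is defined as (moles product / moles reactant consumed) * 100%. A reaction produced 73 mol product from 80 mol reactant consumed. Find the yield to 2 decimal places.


Yield = (moles product / moles consumed) * 100%
Yield = (73 / 80) * 100
Yield = 0.9125 * 100
Yield = 91.25%


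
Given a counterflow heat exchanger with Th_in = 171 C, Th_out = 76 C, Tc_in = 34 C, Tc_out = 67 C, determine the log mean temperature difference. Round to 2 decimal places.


dT1 = Th_in - Tc_out = 171 - 67 = 104
dT2 = Th_out - Tc_in = 76 - 34 = 42
LMTD = (dT1 - dT2) / ln(dT1/dT2)
LMTD = (104 - 42) / ln(104/42)
LMTD = 68.38 K


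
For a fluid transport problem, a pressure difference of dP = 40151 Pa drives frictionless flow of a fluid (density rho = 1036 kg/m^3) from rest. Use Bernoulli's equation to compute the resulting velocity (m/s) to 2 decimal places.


v = sqrt(2*dP/rho)
v = sqrt(2*40151/1036)
v = sqrt(77.511583)
v = 8.80 m/s


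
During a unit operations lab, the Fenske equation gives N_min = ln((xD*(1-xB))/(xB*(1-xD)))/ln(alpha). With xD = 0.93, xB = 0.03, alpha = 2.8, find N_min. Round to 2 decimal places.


N_min = ln((xD*(1-xB))/(xB*(1-xD))) / ln(alpha)
Numerator inside ln: 0.9021 / 0.0021 = 429.571429
ln(429.571429) = 6.062788
ln(alpha) = ln(2.8) = 1.029619
N_min = 6.062788 / 1.029619 = 5.89


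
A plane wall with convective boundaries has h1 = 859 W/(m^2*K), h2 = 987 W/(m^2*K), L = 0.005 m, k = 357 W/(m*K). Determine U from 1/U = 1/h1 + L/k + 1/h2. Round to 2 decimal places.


1/U = 1/h1 + L/k + 1/h2
1/U = 1/859 + 0.005/357 + 1/987
1/U = 0.0011641444 + 1.40056e-05 + 0.0010131712
1/U = 0.0021913212
U = 456.35 W/(m^2*K)


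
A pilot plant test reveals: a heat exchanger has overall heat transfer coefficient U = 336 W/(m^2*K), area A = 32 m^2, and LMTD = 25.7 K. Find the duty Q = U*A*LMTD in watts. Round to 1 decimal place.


Q = U * A * LMTD
Q = 336 * 32 * 25.7
Q = 276326.4 W


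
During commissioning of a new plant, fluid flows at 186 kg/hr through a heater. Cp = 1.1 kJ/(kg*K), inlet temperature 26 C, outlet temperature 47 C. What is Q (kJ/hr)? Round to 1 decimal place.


Q = m_dot * Cp * (T2 - T1)
Q = 186 * 1.1 * (47 - 26)
Q = 186 * 1.1 * 21
Q = 4296.6 kJ/hr


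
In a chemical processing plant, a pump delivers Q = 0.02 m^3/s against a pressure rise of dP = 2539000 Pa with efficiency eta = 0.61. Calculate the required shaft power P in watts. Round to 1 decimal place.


P = Q * dP / eta
P = 0.02 * 2539000 / 0.61
P = 50780.0 / 0.61
P = 83245.9 W


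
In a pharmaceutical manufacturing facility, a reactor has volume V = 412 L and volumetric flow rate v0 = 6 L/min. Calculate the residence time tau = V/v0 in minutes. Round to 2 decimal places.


tau = V / v0
tau = 412 / 6
tau = 68.67 min


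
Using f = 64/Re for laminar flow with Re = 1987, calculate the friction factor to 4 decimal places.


f = 64 / Re
f = 64 / 1987
f = 0.0322


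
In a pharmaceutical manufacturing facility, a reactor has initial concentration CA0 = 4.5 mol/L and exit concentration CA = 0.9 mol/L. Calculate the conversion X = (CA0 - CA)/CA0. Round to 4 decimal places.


X = (CA0 - CA) / CA0
X = (4.5 - 0.9) / 4.5
X = 3.6 / 4.5
X = 0.8000


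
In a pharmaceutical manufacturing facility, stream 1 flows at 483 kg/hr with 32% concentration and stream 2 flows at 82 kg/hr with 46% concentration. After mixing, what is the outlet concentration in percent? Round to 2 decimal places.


Mass balance on solute: F1*x1 + F2*x2 = F3*x3
F3 = F1 + F2 = 483 + 82 = 565 kg/hr
x3 = (F1*x1 + F2*x2)/F3
x3 = (483*0.32 + 82*0.46) / 565
x3 = 34.03%


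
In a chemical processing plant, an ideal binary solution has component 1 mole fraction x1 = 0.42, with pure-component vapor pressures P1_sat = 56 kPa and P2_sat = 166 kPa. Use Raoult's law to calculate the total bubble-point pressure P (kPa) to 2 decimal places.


P = x1*P1_sat + x2*P2_sat
x2 = 1 - x1 = 1 - 0.42 = 0.58
P = 0.42*56 + 0.58*166
P = 23.52 + 96.28
P = 119.80 kPa


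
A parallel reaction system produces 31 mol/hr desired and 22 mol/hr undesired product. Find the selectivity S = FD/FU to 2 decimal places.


S = desired product rate / undesired product rate
S = 31 / 22
S = 1.41


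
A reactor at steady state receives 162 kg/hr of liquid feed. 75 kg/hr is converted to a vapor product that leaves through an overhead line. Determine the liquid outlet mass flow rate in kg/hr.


Steady-state mass balance on the main outlet: F_out = F_in - F_removed
F_out = 162 - 75
F_out = 87 kg/hr


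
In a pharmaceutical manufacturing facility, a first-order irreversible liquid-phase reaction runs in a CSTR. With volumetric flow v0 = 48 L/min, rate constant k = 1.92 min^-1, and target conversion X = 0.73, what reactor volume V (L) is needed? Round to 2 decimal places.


V = v0 * X / (k * (1 - X))
V = 48 * 0.73 / (1.92 * (1 - 0.73))
V = 35.04 / (1.92 * 0.27)
V = 35.04 / 0.5184
V = 67.59 L


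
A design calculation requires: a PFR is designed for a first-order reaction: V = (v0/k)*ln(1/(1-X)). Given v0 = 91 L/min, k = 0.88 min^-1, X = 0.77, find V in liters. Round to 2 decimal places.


V = (v0/k) * ln(1/(1-X))
V = (91/0.88) * ln(1/(1-0.77))
V = 103.409091 * ln(4.347826)
V = 103.409091 * 1.469676
V = 151.98 L


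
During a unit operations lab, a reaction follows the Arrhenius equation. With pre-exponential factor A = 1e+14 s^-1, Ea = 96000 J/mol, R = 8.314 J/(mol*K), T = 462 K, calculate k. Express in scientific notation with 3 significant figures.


k = A * exp(-Ea/(R*T))
k = 1e+14 * exp(-96000 / (8.314 * 462))
k = 1e+14 * exp(-24.993049)
k = 1.40e+03


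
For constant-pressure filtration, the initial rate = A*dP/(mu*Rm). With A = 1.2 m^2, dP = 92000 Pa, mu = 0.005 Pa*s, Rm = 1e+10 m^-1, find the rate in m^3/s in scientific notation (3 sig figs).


rate = A * dP / (mu * Rm)
rate = 1.2 * 92000 / (0.005 * 1e+10)
rate = 110400.0 / 5.000e+07
rate = 2.21e-03 m^3/s


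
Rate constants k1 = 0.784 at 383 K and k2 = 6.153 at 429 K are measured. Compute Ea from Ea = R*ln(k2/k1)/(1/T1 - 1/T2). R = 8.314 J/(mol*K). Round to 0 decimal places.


Ea = R * ln(k2/k1) / (1/T1 - 1/T2)
ln(k2/k1) = ln(6.153/0.784) = 2.060286
1/T1 - 1/T2 = 1/383 - 1/429 = 0.000279963726
Ea = 8.314 * 2.060286 / 0.000279963726
Ea = 61184 J/mol


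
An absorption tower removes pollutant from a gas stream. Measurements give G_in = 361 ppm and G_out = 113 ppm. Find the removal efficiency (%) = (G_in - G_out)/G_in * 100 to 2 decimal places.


Efficiency = (G_in - G_out) / G_in * 100%
Efficiency = (361 - 113) / 361 * 100
Efficiency = 248 / 361 * 100
Efficiency = 68.70%


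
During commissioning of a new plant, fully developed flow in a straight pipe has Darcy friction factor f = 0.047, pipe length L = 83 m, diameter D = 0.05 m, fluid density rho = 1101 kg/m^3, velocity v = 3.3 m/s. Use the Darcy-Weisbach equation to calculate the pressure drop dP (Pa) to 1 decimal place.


dP = f * (L/D) * (rho*v^2/2)
dP = 0.047 * (83/0.05) * (1101*3.3^2/2)
L/D = 1660.0
rho*v^2/2 = 1101*10.89/2 = 5994.945
dP = 0.047 * 1660.0 * 5994.945
dP = 467725.6 Pa


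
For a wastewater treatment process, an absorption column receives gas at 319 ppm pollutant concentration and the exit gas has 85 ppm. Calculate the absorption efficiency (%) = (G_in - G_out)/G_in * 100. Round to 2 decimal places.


Efficiency = (G_in - G_out) / G_in * 100%
Efficiency = (319 - 85) / 319 * 100
Efficiency = 234 / 319 * 100
Efficiency = 73.35%


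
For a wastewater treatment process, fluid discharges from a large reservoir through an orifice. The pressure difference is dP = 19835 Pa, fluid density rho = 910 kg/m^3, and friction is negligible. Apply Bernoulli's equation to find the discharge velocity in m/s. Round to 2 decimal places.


v = sqrt(2*dP/rho)
v = sqrt(2*19835/910)
v = sqrt(43.593407)
v = 6.60 m/s


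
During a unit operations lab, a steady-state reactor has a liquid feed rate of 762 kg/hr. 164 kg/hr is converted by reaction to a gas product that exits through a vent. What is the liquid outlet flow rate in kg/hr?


Steady-state mass balance on the main outlet: F_out = F_in - F_removed
F_out = 762 - 164
F_out = 598 kg/hr


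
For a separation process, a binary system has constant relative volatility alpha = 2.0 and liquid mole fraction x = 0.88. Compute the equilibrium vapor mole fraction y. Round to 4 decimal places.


y = alpha*x / (1 + (alpha-1)*x)
y = 2.0*0.88 / (1 + (2.0-1)*0.88)
y = 1.76 / (1 + 0.88)
y = 1.76 / 1.88
y = 0.9362


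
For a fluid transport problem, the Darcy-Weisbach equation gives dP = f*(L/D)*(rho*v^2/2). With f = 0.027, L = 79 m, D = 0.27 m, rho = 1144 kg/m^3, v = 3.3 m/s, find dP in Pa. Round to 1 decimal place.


dP = f * (L/D) * (rho*v^2/2)
dP = 0.027 * (79/0.27) * (1144*3.3^2/2)
L/D = 292.59259259
rho*v^2/2 = 1144*10.89/2 = 6229.08
dP = 0.027 * 292.59259259 * 6229.08
dP = 49209.7 Pa
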